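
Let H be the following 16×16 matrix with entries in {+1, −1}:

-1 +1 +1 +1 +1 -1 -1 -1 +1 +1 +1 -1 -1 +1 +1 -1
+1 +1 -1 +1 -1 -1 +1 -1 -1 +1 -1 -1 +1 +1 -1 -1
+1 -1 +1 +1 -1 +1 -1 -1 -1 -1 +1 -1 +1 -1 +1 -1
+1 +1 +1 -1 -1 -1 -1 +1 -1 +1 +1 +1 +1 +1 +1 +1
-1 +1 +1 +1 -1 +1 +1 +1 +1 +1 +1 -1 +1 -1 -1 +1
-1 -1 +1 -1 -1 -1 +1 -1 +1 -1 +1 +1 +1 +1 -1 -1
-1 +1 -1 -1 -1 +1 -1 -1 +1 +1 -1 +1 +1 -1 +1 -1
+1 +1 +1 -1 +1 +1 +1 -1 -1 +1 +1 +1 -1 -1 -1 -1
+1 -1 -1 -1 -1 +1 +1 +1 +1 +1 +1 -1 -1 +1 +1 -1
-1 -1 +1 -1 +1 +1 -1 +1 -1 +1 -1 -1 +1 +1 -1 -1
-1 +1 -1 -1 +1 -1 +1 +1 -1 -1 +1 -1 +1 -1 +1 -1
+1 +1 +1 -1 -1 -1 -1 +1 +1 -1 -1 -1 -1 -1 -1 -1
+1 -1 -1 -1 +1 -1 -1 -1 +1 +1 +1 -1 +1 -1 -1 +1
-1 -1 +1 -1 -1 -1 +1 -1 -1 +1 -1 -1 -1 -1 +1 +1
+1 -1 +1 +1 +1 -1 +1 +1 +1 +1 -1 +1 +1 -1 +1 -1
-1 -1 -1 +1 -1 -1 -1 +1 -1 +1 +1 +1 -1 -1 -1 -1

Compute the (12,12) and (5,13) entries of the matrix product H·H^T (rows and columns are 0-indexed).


Row 5 of H: [-1, -1, 1, -1, -1, -1, 1, -1, 1, -1, 1, 1, 1, 1, -1, -1].
Row 12 of H: [1, -1, -1, -1, 1, -1, -1, -1, 1, 1, 1, -1, 1, -1, -1, 1].
Row 13 of H: [-1, -1, 1, -1, -1, -1, 1, -1, -1, 1, -1, -1, -1, -1, 1, 1].
(H·H^T)[12][12] = Σ_j H[12][j]·H[12][j] = (1)² + (-1)² + (-1)² + (-1)² + (1)² + (-1)² + (-1)² + (-1)² + (1)² + (1)² + (1)² + (-1)² + (1)² + (-1)² + (-1)² + (1)² = 1 + 1 + 1 + 1 + 1 + 1 + 1 + 1 + 1 + 1 + 1 + 1 + 1 + 1 + 1 + 1 = 16.
(H·H^T)[5][13] = Σ_j H[5][j]·H[13][j] = (-1)·(-1) + (-1)·(-1) + (1)·(1) + (-1)·(-1) + (-1)·(-1) + (-1)·(-1) + (1)·(1) + (-1)·(-1) + (1)·(-1) + (-1)·(1) + (1)·(-1) + (1)·(-1) + (1)·(-1) + (1)·(-1) + (-1)·(1) + (-1)·(1) = 1 + 1 + 1 + 1 + 1 + 1 + 1 + 1 + -1 + -1 + -1 + -1 + -1 + -1 + -1 + -1 = 0.
So rows 5 and 13 are orthogonal; the diagonal entry equals n = 16.

(12,12) entry = 16; (5,13) entry = 0.


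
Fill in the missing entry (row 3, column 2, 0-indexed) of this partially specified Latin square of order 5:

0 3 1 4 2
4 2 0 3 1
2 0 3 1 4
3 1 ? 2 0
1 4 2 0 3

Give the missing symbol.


Row 3 contains symbols [0, 1, 2, 3] — missing [4].
Column 2 contains symbols [0, 1, 2, 3] — missing [4].
The missing symbol must appear in both missing sets; intersection = [4].
Therefore the hidden value is 4.

Missing value = 4.


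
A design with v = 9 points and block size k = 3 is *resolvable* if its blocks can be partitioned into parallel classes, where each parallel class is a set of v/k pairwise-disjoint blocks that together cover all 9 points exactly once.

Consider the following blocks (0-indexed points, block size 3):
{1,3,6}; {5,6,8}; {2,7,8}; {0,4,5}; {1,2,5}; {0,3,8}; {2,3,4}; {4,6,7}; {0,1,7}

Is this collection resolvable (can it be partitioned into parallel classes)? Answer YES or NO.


v = 9, block size k = 3, number of blocks = 9.
For resolvability, blocks must partition into parallel classes of size v/k = 3.
Total blocks must therefore be a multiple of 3: 9 = 3·3 + 0 ⇒ divisible ✓.
Greedy packing gives 3 candidate class(es). Each should be a full parallel class (size 3, covers all 9 points).
  Class 1 (3 blocks): {1,3,6}; {2,7,8}; {0,4,5}. Points covered: [0, 1, 2, 3, 4, 5, 6, 7, 8].
  Class 2 (3 blocks): {5,6,8}; {2,3,4}; {0,1,7}. Points covered: [0, 1, 2, 3, 4, 5, 6, 7, 8].
  Class 3 (3 blocks): {1,2,5}; {0,3,8}; {4,6,7}. Points covered: [0, 1, 2, 3, 4, 5, 6, 7, 8].
All classes full (size 3)? YES. All classes cover every point? YES.
Resolvable? YES.

YES


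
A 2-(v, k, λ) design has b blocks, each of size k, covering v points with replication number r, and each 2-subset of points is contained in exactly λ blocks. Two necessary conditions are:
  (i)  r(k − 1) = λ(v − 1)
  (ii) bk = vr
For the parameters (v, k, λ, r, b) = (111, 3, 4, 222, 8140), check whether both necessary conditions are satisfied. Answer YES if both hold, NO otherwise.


Condition (i): r(k − 1) = 222·2 = 444; λ(v − 1) = 4·110 = 440. Match? NO.
Condition (ii): bk = 8140·3 = 24420; vr = 111·222 = 24642. Match? NO.
Both conditions hold? NO.

NO


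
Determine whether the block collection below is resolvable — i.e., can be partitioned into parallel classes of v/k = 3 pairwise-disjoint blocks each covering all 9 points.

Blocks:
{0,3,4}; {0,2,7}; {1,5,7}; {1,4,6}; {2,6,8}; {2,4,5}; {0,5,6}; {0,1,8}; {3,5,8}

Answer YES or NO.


v = 9, block size k = 3, number of blocks = 9.
For resolvability, blocks must partition into parallel classes of size v/k = 3.
Total blocks must therefore be a multiple of 3: 9 = 3·3 + 0 ⇒ divisible ✓.
Consider block {2,4,5}. The only other block(s) in the collection disjoint from it are {0,1,8} — just 1 block(s). Any parallel class containing {2,4,5} would need 2 other blocks each disjoint from it, so no parallel class of size 3 can contain {2,4,5}.
Since every block must belong to some parallel class in a resolution, the collection cannot be partitioned into parallel classes.
Resolvable? NO.

NO


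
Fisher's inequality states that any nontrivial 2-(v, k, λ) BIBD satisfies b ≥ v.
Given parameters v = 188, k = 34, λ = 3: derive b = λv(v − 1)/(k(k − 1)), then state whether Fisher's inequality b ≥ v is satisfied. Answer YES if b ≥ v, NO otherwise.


b = λv(v − 1)/(k(k − 1)) = 3·188·187/(34·33) = 105468/1122 = 94.
Compare with v = 188: b < v, so Fisher's inequality fails.

NO


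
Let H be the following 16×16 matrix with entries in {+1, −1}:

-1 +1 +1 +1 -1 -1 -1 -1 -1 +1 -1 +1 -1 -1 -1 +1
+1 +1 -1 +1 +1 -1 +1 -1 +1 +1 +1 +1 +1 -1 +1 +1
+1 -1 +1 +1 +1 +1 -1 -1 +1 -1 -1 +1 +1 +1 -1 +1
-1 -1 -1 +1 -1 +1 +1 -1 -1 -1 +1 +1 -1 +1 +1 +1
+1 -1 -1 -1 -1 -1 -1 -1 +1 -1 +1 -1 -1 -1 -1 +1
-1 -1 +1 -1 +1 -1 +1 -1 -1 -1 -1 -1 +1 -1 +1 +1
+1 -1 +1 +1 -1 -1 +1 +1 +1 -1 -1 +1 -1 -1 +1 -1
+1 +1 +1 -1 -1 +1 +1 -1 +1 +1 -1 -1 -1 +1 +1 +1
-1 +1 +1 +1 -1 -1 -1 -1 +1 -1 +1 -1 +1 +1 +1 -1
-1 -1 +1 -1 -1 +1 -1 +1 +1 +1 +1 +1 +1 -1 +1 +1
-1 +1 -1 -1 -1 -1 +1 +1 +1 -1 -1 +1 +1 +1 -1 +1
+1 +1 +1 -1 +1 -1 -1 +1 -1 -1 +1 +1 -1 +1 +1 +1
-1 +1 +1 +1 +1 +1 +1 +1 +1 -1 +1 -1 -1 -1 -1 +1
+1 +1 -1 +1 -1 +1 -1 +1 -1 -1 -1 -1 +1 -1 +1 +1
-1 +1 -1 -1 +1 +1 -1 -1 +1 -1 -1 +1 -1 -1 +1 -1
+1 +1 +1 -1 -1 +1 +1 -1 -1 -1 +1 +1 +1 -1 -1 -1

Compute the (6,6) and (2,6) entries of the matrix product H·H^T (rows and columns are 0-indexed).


Row 2 of H: [1, -1, 1, 1, 1, 1, -1, -1, 1, -1, -1, 1, 1, 1, -1, 1].
Row 6 of H: [1, -1, 1, 1, -1, -1, 1, 1, 1, -1, -1, 1, -1, -1, 1, -1].
(H·H^T)[6][6] = Σ_j H[6][j]·H[6][j] = (1)² + (-1)² + (1)² + (1)² + (-1)² + (-1)² + (1)² + (1)² + (1)² + (-1)² + (-1)² + (1)² + (-1)² + (-1)² + (1)² + (-1)² = 1 + 1 + 1 + 1 + 1 + 1 + 1 + 1 + 1 + 1 + 1 + 1 + 1 + 1 + 1 + 1 = 16.
(H·H^T)[2][6] = Σ_j H[2][j]·H[6][j] = (1)·(1) + (-1)·(-1) + (1)·(1) + (1)·(1) + (1)·(-1) + (1)·(-1) + (-1)·(1) + (-1)·(1) + (1)·(1) + (-1)·(-1) + (-1)·(-1) + (1)·(1) + (1)·(-1) + (1)·(-1) + (-1)·(1) + (1)·(-1) = 1 + 1 + 1 + 1 + -1 + -1 + -1 + -1 + 1 + 1 + 1 + 1 + -1 + -1 + -1 + -1 = 0.
So rows 2 and 6 are orthogonal; the diagonal entry equals n = 16.

(6,6) entry = 16; (2,6) entry = 0.


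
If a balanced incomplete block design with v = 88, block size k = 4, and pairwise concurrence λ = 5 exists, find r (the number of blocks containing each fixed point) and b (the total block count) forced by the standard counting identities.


Any 2-(v, k, λ) BIBD satisfies two necessary conditions:
  (i)  Each point sits in r blocks, and counting incidences through any fixed point gives r(k − 1) = λ(v − 1), so r = λ(v − 1)/(k − 1).
  (ii) Total incidences bk = vr, so b = vr/k.
Step 1: r = λ(v − 1)/(k − 1) = 5·(88 − 1)/(4 − 1) = 5·87/3 = 435/3 = 145.
Step 2: b = vr/k = 88·145/4 = 12760/4 = 3190.
Check integrality: r = 145 ∈ Z ✓, b = 3190 ∈ Z ✓.
(These identities are necessary conditions: they determine r and b for any design with these parameters, but do not by themselves prove that one exists.)

r = 145, b = 3190.


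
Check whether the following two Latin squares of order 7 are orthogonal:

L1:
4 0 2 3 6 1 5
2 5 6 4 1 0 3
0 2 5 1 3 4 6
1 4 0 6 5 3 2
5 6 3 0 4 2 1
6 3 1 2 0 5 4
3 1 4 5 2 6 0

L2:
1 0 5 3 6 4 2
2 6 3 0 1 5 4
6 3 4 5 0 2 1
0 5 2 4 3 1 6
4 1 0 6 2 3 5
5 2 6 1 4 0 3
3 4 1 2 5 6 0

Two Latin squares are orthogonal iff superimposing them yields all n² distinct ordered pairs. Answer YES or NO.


Form the n² = 49 superimposed pairs (L1[i][j], L2[i][j]), row by row (rows and columns indexed from 0):
row 0: (4,1) (0,0) (2,5) (3,3) (6,6) (1,4) (5,2)
row 1: (2,2) (5,6) (6,3) (4,0) (1,1) (0,5) (3,4)
row 2: (0,6) (2,3) (5,4) (1,5) (3,0) (4,2) (6,1)
row 3: (1,0) (4,5) (0,2) (6,4) (5,3) (3,1) (2,6)
row 4: (5,4) (6,1) (3,0) (0,6) (4,2) (2,3) (1,5)
row 5: (6,5) (3,2) (1,6) (2,1) (0,4) (5,0) (4,3)
row 6: (3,3) (1,4) (4,1) (5,2) (2,5) (6,6) (0,0)
Orthogonality requires all 49 pairs distinct.
But the pair (5,4) repeats: cell (2,2) has L1 = 5, L2 = 4, and cell (4,0) has L1 = 5, L2 = 4.
A repeated pair means some other pair never occurs (only 35 distinct pairs out of 49), so the squares are not orthogonal.
Conclusion: NO.

NO


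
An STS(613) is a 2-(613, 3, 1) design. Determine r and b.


An STS(v) is a 2-(v, 3, 1) BIBD: block size k = 3, λ = 1.
Replication: r(k − 1) = λ(v − 1) ⇒ r·2 = 613 − 1 = 612 ⇒ r = 306.
Block count: bk = vr ⇒ b·3 = 613·306 = 187578 ⇒ b = 62526.

r = 306, b = 62526.


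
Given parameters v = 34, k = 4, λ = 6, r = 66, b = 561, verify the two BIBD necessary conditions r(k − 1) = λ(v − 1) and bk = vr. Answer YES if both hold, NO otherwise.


Condition (i): r(k − 1) = 66·3 = 198; λ(v − 1) = 6·33 = 198. Match? YES.
Condition (ii): bk = 561·4 = 2244; vr = 34·66 = 2244. Match? YES.
Both conditions hold? YES.

YES


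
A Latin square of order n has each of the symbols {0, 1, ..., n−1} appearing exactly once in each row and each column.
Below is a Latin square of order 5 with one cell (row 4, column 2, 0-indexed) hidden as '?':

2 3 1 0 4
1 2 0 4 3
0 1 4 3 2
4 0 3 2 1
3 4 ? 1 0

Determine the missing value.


Row 4 contains symbols [0, 1, 3, 4] — missing [2].
Column 2 contains symbols [0, 1, 3, 4] — missing [2].
The missing symbol must appear in both missing sets; intersection = [2].
Therefore the hidden value is 2.

Missing value = 2.


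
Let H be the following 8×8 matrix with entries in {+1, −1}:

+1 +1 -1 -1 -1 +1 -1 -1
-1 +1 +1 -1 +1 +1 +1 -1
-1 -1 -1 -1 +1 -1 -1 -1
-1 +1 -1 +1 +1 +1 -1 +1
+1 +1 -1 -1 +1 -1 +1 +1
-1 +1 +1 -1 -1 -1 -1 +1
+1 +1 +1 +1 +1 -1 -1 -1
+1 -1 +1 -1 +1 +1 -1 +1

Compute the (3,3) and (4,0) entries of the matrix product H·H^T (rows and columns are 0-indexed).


Row 0 of H: [1, 1, -1, -1, -1, 1, -1, -1].
Row 3 of H: [-1, 1, -1, 1, 1, 1, -1, 1].
Row 4 of H: [1, 1, -1, -1, 1, -1, 1, 1].
(H·H^T)[3][3] = Σ_j H[3][j]·H[3][j] = (-1)² + (1)² + (-1)² + (1)² + (1)² + (1)² + (-1)² + (1)² = 1 + 1 + 1 + 1 + 1 + 1 + 1 + 1 = 8.
(H·H^T)[4][0] = Σ_j H[4][j]·H[0][j] = (1)·(1) + (1)·(1) + (-1)·(-1) + (-1)·(-1) + (1)·(-1) + (-1)·(1) + (1)·(-1) + (1)·(-1) = 1 + 1 + 1 + 1 + -1 + -1 + -1 + -1 = 0.
So rows 4 and 0 are orthogonal; the diagonal entry equals n = 8.

(3,3) entry = 8; (4,0) entry = 0.


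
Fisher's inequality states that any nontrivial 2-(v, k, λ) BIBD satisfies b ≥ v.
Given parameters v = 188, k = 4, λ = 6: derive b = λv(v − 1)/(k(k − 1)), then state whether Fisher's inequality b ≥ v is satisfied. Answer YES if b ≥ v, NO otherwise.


r = λ(v − 1)/(k − 1) = 6·187/3 = 374.
b = vr/k = 188·374/4 = 17578.
Fisher's inequality: b ≥ v ⇔ 17578 ≥ 188? YES.

YES


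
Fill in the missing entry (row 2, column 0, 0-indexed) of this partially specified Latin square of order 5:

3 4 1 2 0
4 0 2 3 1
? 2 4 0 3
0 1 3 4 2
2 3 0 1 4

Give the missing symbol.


Row 2 contains symbols [0, 2, 3, 4] — missing [1].
Column 0 contains symbols [0, 2, 3, 4] — missing [1].
The missing symbol must appear in both missing sets; intersection = [1].
Therefore the hidden value is 1.

Missing value = 1.


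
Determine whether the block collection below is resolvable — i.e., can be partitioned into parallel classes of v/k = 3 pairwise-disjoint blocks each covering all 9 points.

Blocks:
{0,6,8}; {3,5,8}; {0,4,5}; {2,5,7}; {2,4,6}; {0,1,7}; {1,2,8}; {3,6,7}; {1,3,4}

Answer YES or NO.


v = 9, block size k = 3, number of blocks = 9.
For resolvability, blocks must partition into parallel classes of size v/k = 3.
Total blocks must therefore be a multiple of 3: 9 = 3·3 + 0 ⇒ divisible ✓.
Greedy packing gives 3 candidate class(es). Each should be a full parallel class (size 3, covers all 9 points).
  Class 1 (3 blocks): {0,6,8}; {2,5,7}; {1,3,4}. Points covered: [0, 1, 2, 3, 4, 5, 6, 7, 8].
  Class 2 (3 blocks): {3,5,8}; {2,4,6}; {0,1,7}. Points covered: [0, 1, 2, 3, 4, 5, 6, 7, 8].
  Class 3 (3 blocks): {0,4,5}; {1,2,8}; {3,6,7}. Points covered: [0, 1, 2, 3, 4, 5, 6, 7, 8].
All classes full (size 3)? YES. All classes cover every point? YES.
Resolvable? YES.

YES


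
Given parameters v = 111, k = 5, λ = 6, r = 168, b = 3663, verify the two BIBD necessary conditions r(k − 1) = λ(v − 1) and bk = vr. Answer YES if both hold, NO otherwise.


Condition (i): r(k − 1) = 168·4 = 672; λ(v − 1) = 6·110 = 660. Match? NO.
Condition (ii): bk = 3663·5 = 18315; vr = 111·168 = 18648. Match? NO.
Both conditions hold? NO.

NO


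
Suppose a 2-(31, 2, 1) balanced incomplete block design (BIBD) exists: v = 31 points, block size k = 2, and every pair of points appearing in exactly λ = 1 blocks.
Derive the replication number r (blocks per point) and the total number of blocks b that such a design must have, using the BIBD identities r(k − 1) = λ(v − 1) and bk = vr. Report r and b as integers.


Any 2-(v, k, λ) BIBD satisfies two necessary conditions:
  (i)  Each point sits in r blocks, and counting incidences through any fixed point gives r(k − 1) = λ(v − 1), so r = λ(v − 1)/(k − 1).
  (ii) Total incidences bk = vr, so b = vr/k.
Step 1: r = λ(v − 1)/(k − 1) = 1·(31 − 1)/(2 − 1) = 1·30/1 = 30/1 = 30.
Step 2: b = vr/k = 31·30/2 = 930/2 = 465.
Check integrality: r = 30 ∈ Z ✓, b = 465 ∈ Z ✓.
(These identities are necessary conditions: they determine r and b for any design with these parameters, but do not by themselves prove that one exists.)

r = 30, b = 465.


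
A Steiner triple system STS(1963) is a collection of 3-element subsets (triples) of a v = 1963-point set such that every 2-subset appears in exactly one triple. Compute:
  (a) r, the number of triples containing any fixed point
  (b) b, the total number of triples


An STS(v) is a 2-(v, 3, 1) BIBD: block size k = 3, λ = 1.
Replication: r(k − 1) = λ(v − 1) ⇒ r·2 = 1963 − 1 = 1962 ⇒ r = 981.
Block count: b = v(v − 1)/6 = 1963·1962/6 = 3851406/6 = 641901.
(Check via bk = vr: 641901·3 = 1925703 = 1963·981 = 1925703 ✓.)

r = 981, b = 641901.


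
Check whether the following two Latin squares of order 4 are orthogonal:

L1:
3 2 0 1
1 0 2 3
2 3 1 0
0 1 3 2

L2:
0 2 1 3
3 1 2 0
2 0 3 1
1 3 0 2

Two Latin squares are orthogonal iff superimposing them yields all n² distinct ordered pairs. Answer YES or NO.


Form the n² = 16 superimposed pairs (L1[i][j], L2[i][j]), row by row (rows and columns indexed from 0):
row 0: (3,0) (2,2) (0,1) (1,3)
row 1: (1,3) (0,1) (2,2) (3,0)
row 2: (2,2) (3,0) (1,3) (0,1)
row 3: (0,1) (1,3) (3,0) (2,2)
Orthogonality requires all 16 pairs distinct.
But the pair (1,3) repeats: cell (0,3) has L1 = 1, L2 = 3, and cell (1,0) has L1 = 1, L2 = 3.
A repeated pair means some other pair never occurs (only 4 distinct pairs out of 16), so the squares are not orthogonal.
Conclusion: NO.

NO


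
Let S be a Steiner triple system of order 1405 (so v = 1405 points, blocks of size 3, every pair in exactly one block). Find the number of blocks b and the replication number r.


An STS(v) is a 2-(v, 3, 1) BIBD: block size k = 3, λ = 1.
Replication: r(k − 1) = λ(v − 1) ⇒ r·2 = 1405 − 1 = 1404 ⇒ r = 702.
Block count: b = v(v − 1)/6 = 1405·1404/6 = 1972620/6 = 328770.

r = 702, b = 328770.


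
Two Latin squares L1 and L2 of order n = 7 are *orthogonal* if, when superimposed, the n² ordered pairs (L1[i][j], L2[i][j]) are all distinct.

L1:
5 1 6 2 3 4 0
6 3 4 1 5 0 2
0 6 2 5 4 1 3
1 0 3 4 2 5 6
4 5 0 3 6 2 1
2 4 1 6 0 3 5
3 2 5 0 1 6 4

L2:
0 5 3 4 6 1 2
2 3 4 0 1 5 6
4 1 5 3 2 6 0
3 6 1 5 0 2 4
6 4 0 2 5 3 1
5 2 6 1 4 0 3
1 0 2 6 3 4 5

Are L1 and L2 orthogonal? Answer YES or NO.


Form the n² = 49 superimposed pairs (L1[i][j], L2[i][j]), row by row (rows and columns indexed from 0):
row 0: (5,0) (1,5) (6,3) (2,4) (3,6) (4,1) (0,2)
row 1: (6,2) (3,3) (4,4) (1,0) (5,1) (0,5) (2,6)
row 2: (0,4) (6,1) (2,5) (5,3) (4,2) (1,6) (3,0)
row 3: (1,3) (0,6) (3,1) (4,5) (2,0) (5,2) (6,4)
row 4: (4,6) (5,4) (0,0) (3,2) (6,5) (2,3) (1,1)
row 5: (2,5) (4,2) (1,6) (6,1) (0,4) (3,0) (5,3)
row 6: (3,1) (2,0) (5,2) (0,6) (1,3) (6,4) (4,5)
Orthogonality requires all 49 pairs distinct.
But the pair (2,5) repeats: cell (2,2) has L1 = 2, L2 = 5, and cell (5,0) has L1 = 2, L2 = 5.
A repeated pair means some other pair never occurs (only 35 distinct pairs out of 49), so the squares are not orthogonal.
Conclusion: NO.

NO


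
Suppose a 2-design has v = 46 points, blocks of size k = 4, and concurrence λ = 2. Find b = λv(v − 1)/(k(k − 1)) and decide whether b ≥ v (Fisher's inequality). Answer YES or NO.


r = λ(v − 1)/(k − 1) = 2·45/3 = 30.
b = vr/k = 46·30/4 = 345.
Fisher's inequality: b ≥ v ⇔ 345 ≥ 46? YES.

YES


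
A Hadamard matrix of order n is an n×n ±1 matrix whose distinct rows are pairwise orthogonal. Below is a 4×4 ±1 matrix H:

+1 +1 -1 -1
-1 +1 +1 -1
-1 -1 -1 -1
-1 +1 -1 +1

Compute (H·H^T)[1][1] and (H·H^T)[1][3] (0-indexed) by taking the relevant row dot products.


Row 1 of H: [-1, 1, 1, -1].
Row 3 of H: [-1, 1, -1, 1].
(H·H^T)[1][1] = Σ_j H[1][j]·H[1][j] = (-1)² + (1)² + (1)² + (-1)² = 1 + 1 + 1 + 1 = 4.
(H·H^T)[1][3] = Σ_j H[1][j]·H[3][j] = (-1)·(-1) + (1)·(1) + (1)·(-1) + (-1)·(1) = 1 + 1 + -1 + -1 = 0.
So rows 1 and 3 are orthogonal; the diagonal entry equals n = 4.

(1,1) entry = 4; (1,3) entry = 0.


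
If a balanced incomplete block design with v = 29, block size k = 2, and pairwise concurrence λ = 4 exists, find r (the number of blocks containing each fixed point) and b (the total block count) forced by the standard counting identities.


Any 2-(v, k, λ) BIBD satisfies two necessary conditions:
  (i)  Each point sits in r blocks, and counting incidences through any fixed point gives r(k − 1) = λ(v − 1), so r = λ(v − 1)/(k − 1).
  (ii) Total incidences bk = vr, so b = vr/k.
Step 1: r = λ(v − 1)/(k − 1) = 4·(29 − 1)/(2 − 1) = 4·28/1 = 112/1 = 112.
Step 2: b = vr/k = 29·112/2 = 3248/2 = 1624.
Check integrality: r = 112 ∈ Z ✓, b = 1624 ∈ Z ✓.
(These identities are necessary conditions: they determine r and b for any design with these parameters, but do not by themselves prove that one exists.)

r = 112, b = 1624.


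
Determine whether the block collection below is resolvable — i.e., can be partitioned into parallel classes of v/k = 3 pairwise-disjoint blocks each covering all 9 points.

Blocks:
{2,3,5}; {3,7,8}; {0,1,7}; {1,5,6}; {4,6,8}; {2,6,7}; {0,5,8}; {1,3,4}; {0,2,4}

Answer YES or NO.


v = 9, block size k = 3, number of blocks = 9.
For resolvability, blocks must partition into parallel classes of size v/k = 3.
Total blocks must therefore be a multiple of 3: 9 = 3·3 + 0 ⇒ divisible ✓.
Greedy packing gives 3 candidate class(es). Each should be a full parallel class (size 3, covers all 9 points).
  Class 1 (3 blocks): {2,3,5}; {0,1,7}; {4,6,8}. Points covered: [0, 1, 2, 3, 4, 5, 6, 7, 8].
  Class 2 (3 blocks): {3,7,8}; {1,5,6}; {0,2,4}. Points covered: [0, 1, 2, 3, 4, 5, 6, 7, 8].
  Class 3 (3 blocks): {2,6,7}; {0,5,8}; {1,3,4}. Points covered: [0, 1, 2, 3, 4, 5, 6, 7, 8].
All classes full (size 3)? YES. All classes cover every point? YES.
Resolvable? YES.

YES


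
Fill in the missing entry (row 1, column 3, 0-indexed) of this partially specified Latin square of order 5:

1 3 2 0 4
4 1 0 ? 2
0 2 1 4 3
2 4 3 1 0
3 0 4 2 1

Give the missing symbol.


Row 1 contains symbols [0, 1, 2, 4] — missing [3].
Column 3 contains symbols [0, 1, 2, 4] — missing [3].
The missing symbol must appear in both missing sets; intersection = [3].
Therefore the hidden value is 3.

Missing value = 3.


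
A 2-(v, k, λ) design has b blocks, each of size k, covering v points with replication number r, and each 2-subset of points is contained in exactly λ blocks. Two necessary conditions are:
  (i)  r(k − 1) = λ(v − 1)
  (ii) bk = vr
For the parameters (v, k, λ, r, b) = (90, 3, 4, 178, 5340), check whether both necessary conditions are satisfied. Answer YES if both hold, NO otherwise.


Condition (i): r(k − 1) = 178·2 = 356; λ(v − 1) = 4·89 = 356. Match? YES.
Condition (ii): bk = 5340·3 = 16020; vr = 90·178 = 16020. Match? YES.
Both conditions hold? YES.

YES


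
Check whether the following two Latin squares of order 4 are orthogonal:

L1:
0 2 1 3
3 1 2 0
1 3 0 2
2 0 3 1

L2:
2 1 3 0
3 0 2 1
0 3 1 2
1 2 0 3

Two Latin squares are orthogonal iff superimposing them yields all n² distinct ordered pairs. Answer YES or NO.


Form the n² = 16 superimposed pairs (L1[i][j], L2[i][j]), row by row (rows and columns indexed from 0):
row 0: (0,2) (2,1) (1,3) (3,0)
row 1: (3,3) (1,0) (2,2) (0,1)
row 2: (1,0) (3,3) (0,1) (2,2)
row 3: (2,1) (0,2) (3,0) (1,3)
Orthogonality requires all 16 pairs distinct.
But the pair (1,0) repeats: cell (1,1) has L1 = 1, L2 = 0, and cell (2,0) has L1 = 1, L2 = 0.
A repeated pair means some other pair never occurs (only 8 distinct pairs out of 16), so the squares are not orthogonal.
Conclusion: NO.

NO


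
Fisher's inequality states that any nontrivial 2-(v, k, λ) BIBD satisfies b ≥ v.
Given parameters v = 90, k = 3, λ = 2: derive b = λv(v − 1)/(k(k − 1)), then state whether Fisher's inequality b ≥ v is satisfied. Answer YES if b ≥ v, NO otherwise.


r = λ(v − 1)/(k − 1) = 2·89/2 = 89.
b = vr/k = 90·89/3 = 2670.
Fisher's inequality: b ≥ v ⇔ 2670 ≥ 90? YES.

YES


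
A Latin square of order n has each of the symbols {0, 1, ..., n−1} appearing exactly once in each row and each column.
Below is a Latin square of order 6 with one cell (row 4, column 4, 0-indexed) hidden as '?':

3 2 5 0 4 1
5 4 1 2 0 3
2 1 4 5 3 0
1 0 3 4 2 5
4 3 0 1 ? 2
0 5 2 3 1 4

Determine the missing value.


Row 4 contains symbols [0, 1, 2, 3, 4] — missing [5].
Column 4 contains symbols [0, 1, 2, 3, 4] — missing [5].
The missing symbol must appear in both missing sets; intersection = [5].
Therefore the hidden value is 5.

Missing value = 5.


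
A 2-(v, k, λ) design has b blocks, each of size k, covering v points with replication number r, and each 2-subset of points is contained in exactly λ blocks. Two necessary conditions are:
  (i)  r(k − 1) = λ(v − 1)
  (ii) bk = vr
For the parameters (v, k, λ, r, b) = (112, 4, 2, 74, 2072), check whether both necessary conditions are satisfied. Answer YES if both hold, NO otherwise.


Condition (i): r(k − 1) = 74·3 = 222; λ(v − 1) = 2·111 = 222. Match? YES.
Condition (ii): bk = 2072·4 = 8288; vr = 112·74 = 8288. Match? YES.
Both conditions hold? YES.

YES


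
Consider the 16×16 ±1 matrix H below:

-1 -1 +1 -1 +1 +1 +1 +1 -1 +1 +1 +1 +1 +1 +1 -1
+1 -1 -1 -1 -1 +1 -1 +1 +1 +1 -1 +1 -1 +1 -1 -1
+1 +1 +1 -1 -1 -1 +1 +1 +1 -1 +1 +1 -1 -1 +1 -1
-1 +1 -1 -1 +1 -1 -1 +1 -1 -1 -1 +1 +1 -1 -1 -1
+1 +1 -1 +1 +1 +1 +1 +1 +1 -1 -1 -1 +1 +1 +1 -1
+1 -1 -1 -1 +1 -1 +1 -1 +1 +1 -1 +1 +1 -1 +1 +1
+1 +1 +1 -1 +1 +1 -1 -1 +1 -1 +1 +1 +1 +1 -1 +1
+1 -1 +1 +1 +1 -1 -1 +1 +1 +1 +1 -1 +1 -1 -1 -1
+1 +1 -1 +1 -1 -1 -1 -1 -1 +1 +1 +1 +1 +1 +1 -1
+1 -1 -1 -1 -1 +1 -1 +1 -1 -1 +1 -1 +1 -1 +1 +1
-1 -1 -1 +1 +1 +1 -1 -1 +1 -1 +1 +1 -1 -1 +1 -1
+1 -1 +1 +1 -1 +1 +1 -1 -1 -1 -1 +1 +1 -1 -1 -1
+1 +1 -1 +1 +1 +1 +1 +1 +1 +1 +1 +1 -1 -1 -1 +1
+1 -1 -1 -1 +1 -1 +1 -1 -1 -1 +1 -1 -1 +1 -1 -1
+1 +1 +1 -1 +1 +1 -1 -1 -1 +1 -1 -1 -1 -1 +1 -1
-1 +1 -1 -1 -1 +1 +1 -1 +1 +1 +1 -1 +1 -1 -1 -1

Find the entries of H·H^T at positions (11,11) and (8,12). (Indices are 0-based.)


Row 8 of H: [1, 1, -1, 1, -1, -1, -1, -1, -1, 1, 1, 1, 1, 1, 1, -1].
Row 11 of H: [1, -1, 1, 1, -1, 1, 1, -1, -1, -1, -1, 1, 1, -1, -1, -1].
Row 12 of H: [1, 1, -1, 1, 1, 1, 1, 1, 1, 1, 1, 1, -1, -1, -1, 1].
(H·H^T)[11][11] = Σ_j H[11][j]·H[11][j] = (1)² + (-1)² + (1)² + (1)² + (-1)² + (1)² + (1)² + (-1)² + (-1)² + (-1)² + (-1)² + (1)² + (1)² + (-1)² + (-1)² + (-1)² = 1 + 1 + 1 + 1 + 1 + 1 + 1 + 1 + 1 + 1 + 1 + 1 + 1 + 1 + 1 + 1 = 16.
(H·H^T)[8][12] = Σ_j H[8][j]·H[12][j] = (1)·(1) + (1)·(1) + (-1)·(-1) + (1)·(1) + (-1)·(1) + (-1)·(1) + (-1)·(1) + (-1)·(1) + (-1)·(1) + (1)·(1) + (1)·(1) + (1)·(1) + (1)·(-1) + (1)·(-1) + (1)·(-1) + (-1)·(1) = 1 + 1 + 1 + 1 + -1 + -1 + -1 + -1 + -1 + 1 + 1 + 1 + -1 + -1 + -1 + -1 = -2.
Rows 8 and 12 are not orthogonal (dot product = -2 ≠ 0), so H is not a Hadamard matrix.

(11,11) entry = 16; (8,12) entry = -2.


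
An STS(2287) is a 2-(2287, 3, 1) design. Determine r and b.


An STS(v) is a 2-(v, 3, 1) BIBD: block size k = 3, λ = 1.
Replication: r(k − 1) = λ(v − 1) ⇒ r·2 = 2287 − 1 = 2286 ⇒ r = 1143.
Block count: b = v(v − 1)/6 = 2287·2286/6 = 5228082/6 = 871347.
(Check via bk = vr: 871347·3 = 2614041 = 2287·1143 = 2614041 ✓.)

r = 1143, b = 871347.


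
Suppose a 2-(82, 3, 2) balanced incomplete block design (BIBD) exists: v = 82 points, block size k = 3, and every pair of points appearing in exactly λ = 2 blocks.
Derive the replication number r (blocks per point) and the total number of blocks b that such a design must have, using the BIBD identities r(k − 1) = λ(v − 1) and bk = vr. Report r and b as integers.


Any 2-(v, k, λ) BIBD satisfies two necessary conditions:
  (i)  Each point sits in r blocks, and counting incidences through any fixed point gives r(k − 1) = λ(v − 1), so r = λ(v − 1)/(k − 1).
  (ii) Total incidences bk = vr, so b = vr/k.
Step 1: r = λ(v − 1)/(k − 1) = 2·(82 − 1)/(3 − 1) = 2·81/2 = 162/2 = 81.
Step 2: b = vr/k = 82·81/3 = 6642/3 = 2214.
Check integrality: r = 81 ∈ Z ✓, b = 2214 ∈ Z ✓.
(These identities are necessary conditions: they determine r and b for any design with these parameters, but do not by themselves prove that one exists.)

r = 81, b = 2214.


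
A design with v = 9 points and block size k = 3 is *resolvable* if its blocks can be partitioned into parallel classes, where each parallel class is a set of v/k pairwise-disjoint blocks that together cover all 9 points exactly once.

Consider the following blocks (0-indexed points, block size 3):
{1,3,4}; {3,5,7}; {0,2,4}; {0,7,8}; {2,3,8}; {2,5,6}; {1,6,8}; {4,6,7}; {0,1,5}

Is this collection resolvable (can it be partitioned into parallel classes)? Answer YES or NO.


v = 9, block size k = 3, number of blocks = 9.
For resolvability, blocks must partition into parallel classes of size v/k = 3.
Total blocks must therefore be a multiple of 3: 9 = 3·3 + 0 ⇒ divisible ✓.
Greedy packing gives 3 candidate class(es). Each should be a full parallel class (size 3, covers all 9 points).
  Class 1 (3 blocks): {1,3,4}; {0,7,8}; {2,5,6}. Points covered: [0, 1, 2, 3, 4, 5, 6, 7, 8].
  Class 2 (3 blocks): {3,5,7}; {0,2,4}; {1,6,8}. Points covered: [0, 1, 2, 3, 4, 5, 6, 7, 8].
  Class 3 (3 blocks): {2,3,8}; {4,6,7}; {0,1,5}. Points covered: [0, 1, 2, 3, 4, 5, 6, 7, 8].
All classes full (size 3)? YES. All classes cover every point? YES.
Resolvable? YES.

YES


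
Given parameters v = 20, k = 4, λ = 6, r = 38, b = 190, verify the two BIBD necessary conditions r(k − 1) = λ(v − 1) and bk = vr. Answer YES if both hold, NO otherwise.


Condition (i): r(k − 1) = 38·3 = 114; λ(v − 1) = 6·19 = 114. Match? YES.
Condition (ii): bk = 190·4 = 760; vr = 20·38 = 760. Match? YES.
Both conditions hold? YES.

YES


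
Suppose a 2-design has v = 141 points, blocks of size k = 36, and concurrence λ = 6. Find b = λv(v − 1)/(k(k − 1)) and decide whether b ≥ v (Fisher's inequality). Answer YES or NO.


r = λ(v − 1)/(k − 1) = 6·140/35 = 24.
b = vr/k = 141·24/36 = 94.
Fisher's inequality: b ≥ v ⇔ 94 ≥ 141? NO.

NO


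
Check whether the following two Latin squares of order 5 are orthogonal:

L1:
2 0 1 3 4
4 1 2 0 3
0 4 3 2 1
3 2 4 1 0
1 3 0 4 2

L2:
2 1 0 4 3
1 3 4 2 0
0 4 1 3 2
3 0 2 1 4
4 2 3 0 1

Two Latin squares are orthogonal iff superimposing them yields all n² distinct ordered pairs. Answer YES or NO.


Form the n² = 25 superimposed pairs (L1[i][j], L2[i][j]), row by row (rows and columns indexed from 0):
row 0: (2,2) (0,1) (1,0) (3,4) (4,3)
row 1: (4,1) (1,3) (2,4) (0,2) (3,0)
row 2: (0,0) (4,4) (3,1) (2,3) (1,2)
row 3: (3,3) (2,0) (4,2) (1,1) (0,4)
row 4: (1,4) (3,2) (0,3) (4,0) (2,1)
Orthogonality requires all 25 pairs distinct.
Check by first coordinate: for each symbol s of L1, list the L2 entries in the n cells where L1 = s; they must all differ.
  L1 = 0: L2 entries (in reading order) 1, 2, 0, 4, 3 — all 5 distinct ✓
  L1 = 1: L2 entries (in reading order) 0, 3, 2, 1, 4 — all 5 distinct ✓
  L1 = 2: L2 entries (in reading order) 2, 4, 3, 0, 1 — all 5 distinct ✓
  L1 = 3: L2 entries (in reading order) 4, 0, 1, 3, 2 — all 5 distinct ✓
  L1 = 4: L2 entries (in reading order) 3, 1, 4, 2, 0 — all 5 distinct ✓
Every symbol of L1 meets every symbol of L2 exactly once, so all 25 pairs are distinct (25 of 25).
Conclusion: YES.

YES


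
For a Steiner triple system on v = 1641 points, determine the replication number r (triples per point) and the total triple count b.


An STS(v) is a 2-(v, 3, 1) BIBD: block size k = 3, λ = 1.
Replication: r(k − 1) = λ(v − 1) ⇒ r·2 = 1641 − 1 = 1640 ⇒ r = 820.
Block count: b = v(v − 1)/6 = 1641·1640/6 = 2691240/6 = 448540.
(Check via bk = vr: 448540·3 = 1345620 = 1641·820 = 1345620 ✓.)

r = 820, b = 448540.


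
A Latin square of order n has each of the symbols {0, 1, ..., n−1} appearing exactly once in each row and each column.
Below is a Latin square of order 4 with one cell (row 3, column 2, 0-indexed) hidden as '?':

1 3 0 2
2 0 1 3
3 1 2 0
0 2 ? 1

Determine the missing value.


Row 3 contains symbols [0, 1, 2] — missing [3].
Column 2 contains symbols [0, 1, 2] — missing [3].
The missing symbol must appear in both missing sets; intersection = [3].
Therefore the hidden value is 3.

Missing value = 3.


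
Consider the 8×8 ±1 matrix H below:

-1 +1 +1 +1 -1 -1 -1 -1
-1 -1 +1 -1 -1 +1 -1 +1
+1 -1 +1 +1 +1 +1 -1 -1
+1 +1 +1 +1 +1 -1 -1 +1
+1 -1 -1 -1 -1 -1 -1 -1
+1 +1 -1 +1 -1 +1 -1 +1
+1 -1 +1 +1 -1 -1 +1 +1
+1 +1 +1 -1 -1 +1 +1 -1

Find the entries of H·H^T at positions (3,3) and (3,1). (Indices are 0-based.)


Row 1 of H: [-1, -1, 1, -1, -1, 1, -1, 1].
Row 3 of H: [1, 1, 1, 1, 1, -1, -1, 1].
(H·H^T)[3][3] = Σ_j H[3][j]·H[3][j] = (1)² + (1)² + (1)² + (1)² + (1)² + (-1)² + (-1)² + (1)² = 1 + 1 + 1 + 1 + 1 + 1 + 1 + 1 = 8.
(H·H^T)[3][1] = Σ_j H[3][j]·H[1][j] = (1)·(-1) + (1)·(-1) + (1)·(1) + (1)·(-1) + (1)·(-1) + (-1)·(1) + (-1)·(-1) + (1)·(1) = -1 + -1 + 1 + -1 + -1 + -1 + 1 + 1 = -2.
Rows 3 and 1 are not orthogonal (dot product = -2 ≠ 0), so H is not a Hadamard matrix.

(3,3) entry = 8; (3,1) entry = -2.


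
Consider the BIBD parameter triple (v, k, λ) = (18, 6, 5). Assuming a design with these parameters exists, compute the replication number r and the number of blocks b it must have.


Any 2-(v, k, λ) BIBD satisfies two necessary conditions:
  (i)  Each point sits in r blocks, and counting incidences through any fixed point gives r(k − 1) = λ(v − 1), so r = λ(v − 1)/(k − 1).
  (ii) Total incidences bk = vr, so b = vr/k.
Step 1: r = λ(v − 1)/(k − 1) = 5·(18 − 1)/(6 − 1) = 5·17/5 = 85/5 = 17.
Step 2: b = vr/k = 18·17/6 = 306/6 = 51.
Check integrality: r = 17 ∈ Z ✓, b = 51 ∈ Z ✓.
(These identities are necessary conditions: they determine r and b for any design with these parameters, but do not by themselves prove that one exists.)

r = 17, b = 51.


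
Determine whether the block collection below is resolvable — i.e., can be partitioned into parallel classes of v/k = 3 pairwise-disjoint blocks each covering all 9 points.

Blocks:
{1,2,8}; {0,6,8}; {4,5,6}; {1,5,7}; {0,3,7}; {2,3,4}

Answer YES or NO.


v = 9, block size k = 3, number of blocks = 6.
For resolvability, blocks must partition into parallel classes of size v/k = 3.
Total blocks must therefore be a multiple of 3: 6 = 3·2 + 0 ⇒ divisible ✓.
Greedy packing gives 2 candidate class(es). Each should be a full parallel class (size 3, covers all 9 points).
  Class 1 (3 blocks): {1,2,8}; {4,5,6}; {0,3,7}. Points covered: [0, 1, 2, 3, 4, 5, 6, 7, 8].
  Class 2 (3 blocks): {0,6,8}; {1,5,7}; {2,3,4}. Points covered: [0, 1, 2, 3, 4, 5, 6, 7, 8].
All classes full (size 3)? YES. All classes cover every point? YES.
Resolvable? YES.

YES


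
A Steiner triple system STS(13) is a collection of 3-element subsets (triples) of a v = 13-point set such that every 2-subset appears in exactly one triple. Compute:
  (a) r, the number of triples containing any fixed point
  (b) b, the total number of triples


An STS(v) is a 2-(v, 3, 1) BIBD: block size k = 3, λ = 1.
Replication: r(k − 1) = λ(v − 1) ⇒ r·2 = 13 − 1 = 12 ⇒ r = 6.
Block count: bk = vr ⇒ b·3 = 13·6 = 78 ⇒ b = 26.
(Check via b = v(v − 1)/6 = 13·12/6 = 156/6 = 26.)

r = 6, b = 26.


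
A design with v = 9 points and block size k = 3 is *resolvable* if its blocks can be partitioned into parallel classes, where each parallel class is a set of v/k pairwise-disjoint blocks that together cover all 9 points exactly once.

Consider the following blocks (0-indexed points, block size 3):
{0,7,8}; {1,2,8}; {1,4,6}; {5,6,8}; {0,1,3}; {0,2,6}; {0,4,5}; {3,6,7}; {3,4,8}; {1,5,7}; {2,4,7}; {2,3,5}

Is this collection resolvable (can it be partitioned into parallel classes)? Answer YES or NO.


v = 9, block size k = 3, number of blocks = 12.
For resolvability, blocks must partition into parallel classes of size v/k = 3.
Total blocks must therefore be a multiple of 3: 12 = 3·4 + 0 ⇒ divisible ✓.
Greedy packing gives 4 candidate class(es). Each should be a full parallel class (size 3, covers all 9 points).
  Class 1 (3 blocks): {0,7,8}; {1,4,6}; {2,3,5}. Points covered: [0, 1, 2, 3, 4, 5, 6, 7, 8].
  Class 2 (3 blocks): {1,2,8}; {0,4,5}; {3,6,7}. Points covered: [0, 1, 2, 3, 4, 5, 6, 7, 8].
  Class 3 (3 blocks): {5,6,8}; {0,1,3}; {2,4,7}. Points covered: [0, 1, 2, 3, 4, 5, 6, 7, 8].
  Class 4 (3 blocks): {0,2,6}; {3,4,8}; {1,5,7}. Points covered: [0, 1, 2, 3, 4, 5, 6, 7, 8].
All classes full (size 3)? YES. All classes cover every point? YES.
Resolvable? YES.

YES


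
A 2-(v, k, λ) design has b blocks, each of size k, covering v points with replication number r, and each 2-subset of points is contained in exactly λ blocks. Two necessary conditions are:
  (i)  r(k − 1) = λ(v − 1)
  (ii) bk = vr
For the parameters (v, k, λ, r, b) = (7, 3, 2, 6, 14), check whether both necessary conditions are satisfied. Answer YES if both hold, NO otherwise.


Condition (i): r(k − 1) = 6·2 = 12; λ(v − 1) = 2·6 = 12. Match? YES.
Condition (ii): bk = 14·3 = 42; vr = 7·6 = 42. Match? YES.
Both conditions hold? YES.

YES


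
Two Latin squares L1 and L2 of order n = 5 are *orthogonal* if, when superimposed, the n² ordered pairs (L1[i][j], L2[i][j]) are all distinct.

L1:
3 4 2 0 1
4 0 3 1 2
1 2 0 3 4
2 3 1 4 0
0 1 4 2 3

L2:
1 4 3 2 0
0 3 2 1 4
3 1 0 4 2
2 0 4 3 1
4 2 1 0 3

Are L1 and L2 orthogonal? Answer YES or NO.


Form the n² = 25 superimposed pairs (L1[i][j], L2[i][j]), row by row (rows and columns indexed from 0):
row 0: (3,1) (4,4) (2,3) (0,2) (1,0)
row 1: (4,0) (0,3) (3,2) (1,1) (2,4)
row 2: (1,3) (2,1) (0,0) (3,4) (4,2)
row 3: (2,2) (3,0) (1,4) (4,3) (0,1)
row 4: (0,4) (1,2) (4,1) (2,0) (3,3)
Orthogonality requires all 25 pairs distinct.
Check by first coordinate: for each symbol s of L1, list the L2 entries in the n cells where L1 = s; they must all differ.
  L1 = 0: L2 entries (in reading order) 2, 3, 0, 1, 4 — all 5 distinct ✓
  L1 = 1: L2 entries (in reading order) 0, 1, 3, 4, 2 — all 5 distinct ✓
  L1 = 2: L2 entries (in reading order) 3, 4, 1, 2, 0 — all 5 distinct ✓
  L1 = 3: L2 entries (in reading order) 1, 2, 4, 0, 3 — all 5 distinct ✓
  L1 = 4: L2 entries (in reading order) 4, 0, 2, 3, 1 — all 5 distinct ✓
Every symbol of L1 meets every symbol of L2 exactly once, so all 25 pairs are distinct (25 of 25).
Conclusion: YES.

YES


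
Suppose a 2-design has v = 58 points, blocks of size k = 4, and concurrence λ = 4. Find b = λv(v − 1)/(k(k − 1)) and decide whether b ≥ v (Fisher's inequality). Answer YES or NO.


r = λ(v − 1)/(k − 1) = 4·57/3 = 76.
b = vr/k = 58·76/4 = 1102.
Fisher's inequality: b ≥ v ⇔ 1102 ≥ 58? YES.

YES


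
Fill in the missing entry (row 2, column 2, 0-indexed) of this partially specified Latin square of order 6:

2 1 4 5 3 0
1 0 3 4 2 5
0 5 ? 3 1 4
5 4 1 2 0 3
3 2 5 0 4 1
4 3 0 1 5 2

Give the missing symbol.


Row 2 contains symbols [0, 1, 3, 4, 5] — missing [2].
Column 2 contains symbols [0, 1, 3, 4, 5] — missing [2].
The missing symbol must appear in both missing sets; intersection = [2].
Therefore the hidden value is 2.

Missing value = 2.


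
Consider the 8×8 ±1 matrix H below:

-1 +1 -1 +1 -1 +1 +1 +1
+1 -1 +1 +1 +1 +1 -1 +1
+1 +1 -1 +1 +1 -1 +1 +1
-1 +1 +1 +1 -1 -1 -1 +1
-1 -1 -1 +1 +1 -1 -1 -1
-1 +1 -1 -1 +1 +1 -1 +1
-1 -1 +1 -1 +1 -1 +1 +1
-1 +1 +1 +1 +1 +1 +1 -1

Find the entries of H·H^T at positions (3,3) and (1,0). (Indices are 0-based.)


Row 0 of H: [-1, 1, -1, 1, -1, 1, 1, 1].
Row 1 of H: [1, -1, 1, 1, 1, 1, -1, 1].
Row 3 of H: [-1, 1, 1, 1, -1, -1, -1, 1].
(H·H^T)[3][3] = Σ_j H[3][j]·H[3][j] = (-1)² + (1)² + (1)² + (1)² + (-1)² + (-1)² + (-1)² + (1)² = 1 + 1 + 1 + 1 + 1 + 1 + 1 + 1 = 8.
(H·H^T)[1][0] = Σ_j H[1][j]·H[0][j] = (1)·(-1) + (-1)·(1) + (1)·(-1) + (1)·(1) + (1)·(-1) + (1)·(1) + (-1)·(1) + (1)·(1) = -1 + -1 + -1 + 1 + -1 + 1 + -1 + 1 = -2.
Rows 1 and 0 are not orthogonal (dot product = -2 ≠ 0), so H is not a Hadamard matrix.

(3,3) entry = 8; (1,0) entry = -2.


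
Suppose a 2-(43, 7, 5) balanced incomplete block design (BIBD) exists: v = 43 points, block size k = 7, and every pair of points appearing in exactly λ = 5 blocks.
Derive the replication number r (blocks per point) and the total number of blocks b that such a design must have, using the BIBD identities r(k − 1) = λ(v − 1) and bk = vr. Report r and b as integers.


Any 2-(v, k, λ) BIBD satisfies two necessary conditions:
  (i)  Each point sits in r blocks, and counting incidences through any fixed point gives r(k − 1) = λ(v − 1), so r = λ(v − 1)/(k − 1).
  (ii) Total incidences bk = vr, so b = vr/k.
Step 1: r = λ(v − 1)/(k − 1) = 5·(43 − 1)/(7 − 1) = 5·42/6 = 210/6 = 35.
Step 2: b = vr/k = 43·35/7 = 1505/7 = 215.
Check integrality: r = 35 ∈ Z ✓, b = 215 ∈ Z ✓.
(These identities are necessary conditions: they determine r and b for any design with these parameters, but do not by themselves prove that one exists.)

r = 35, b = 215.


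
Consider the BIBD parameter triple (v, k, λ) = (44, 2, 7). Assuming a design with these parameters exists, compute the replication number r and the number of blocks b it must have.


Any 2-(v, k, λ) BIBD satisfies two necessary conditions:
  (i)  Each point sits in r blocks, and counting incidences through any fixed point gives r(k − 1) = λ(v − 1), so r = λ(v − 1)/(k − 1).
  (ii) Total incidences bk = vr, so b = vr/k.
Step 1: r = λ(v − 1)/(k − 1) = 7·(44 − 1)/(2 − 1) = 7·43/1 = 301/1 = 301.
Step 2: b = vr/k = 44·301/2 = 13244/2 = 6622.
Check integrality: r = 301 ∈ Z ✓, b = 6622 ∈ Z ✓.
(These identities are necessary conditions: they determine r and b for any design with these parameters, but do not by themselves prove that one exists.)

r = 301, b = 6622.


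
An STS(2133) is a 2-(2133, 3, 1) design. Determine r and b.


An STS(v) is a 2-(v, 3, 1) BIBD: block size k = 3, λ = 1.
Replication: r(k − 1) = λ(v − 1) ⇒ r·2 = 2133 − 1 = 2132 ⇒ r = 1066.
Block count: bk = vr ⇒ b·3 = 2133·1066 = 2273778 ⇒ b = 757926.

r = 1066, b = 757926.
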